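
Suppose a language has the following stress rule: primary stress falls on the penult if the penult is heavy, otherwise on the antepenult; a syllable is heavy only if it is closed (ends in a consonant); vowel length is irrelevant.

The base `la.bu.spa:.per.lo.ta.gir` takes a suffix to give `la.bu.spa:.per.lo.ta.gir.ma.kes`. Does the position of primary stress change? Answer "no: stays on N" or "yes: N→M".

Base `la.bu.spa:.per.lo.ta.gir` (7 syllables):
  Weights: 5 lo L, 6 ta L, 7 gir H.
  The penult (syllable 6, ta) is light, so stress falls on the antepenult (syllable 5, lo).
  → primary stress on syllable 5.
Suffixed `la.bu.spa:.per.lo.ta.gir.ma.kes` (9 syllables):
  Weights: 7 gir H, 8 ma L, 9 kes H.
  The penult (syllable 8, ma) is light, so stress falls on the antepenult (syllable 7, gir).
  → primary stress on syllable 7.

yes: 5→7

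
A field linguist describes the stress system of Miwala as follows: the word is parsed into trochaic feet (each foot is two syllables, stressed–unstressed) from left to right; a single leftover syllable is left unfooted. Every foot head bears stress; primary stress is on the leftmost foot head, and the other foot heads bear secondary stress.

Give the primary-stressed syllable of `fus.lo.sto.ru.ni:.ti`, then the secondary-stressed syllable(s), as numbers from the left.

Parse left to right into trochaic (ˈσσ) feet: (ˈfus.lo) (ˈsto.ru) (ˈni:.ti).
Foot heads (stressed positions): 1, 3, 5.
End Rule Leftmost: primary stress on the leftmost head = syllable 1.
Secondary stress on 3, 5: ˈfus.lo.ˌsto.ru.ˌni:.ti.

primary 1, secondary 3, 5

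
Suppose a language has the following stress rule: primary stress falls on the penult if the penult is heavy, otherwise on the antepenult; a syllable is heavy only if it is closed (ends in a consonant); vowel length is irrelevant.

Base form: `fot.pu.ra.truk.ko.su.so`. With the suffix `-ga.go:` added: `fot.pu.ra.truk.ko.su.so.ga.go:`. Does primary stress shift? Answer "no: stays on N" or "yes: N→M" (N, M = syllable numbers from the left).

Base `fot.pu.ra.truk.ko.su.so` (7 syllables):
  Weights: 5 ko L, 6 su L, 7 so L.
  The penult (syllable 6, su) is light, so stress falls on the antepenult (syllable 5, ko).
  → primary stress on syllable 5.
Suffixed `fot.pu.ra.truk.ko.su.so.ga.go:` (9 syllables):
  Weights: 7 so L, 8 ga L, 9 go: L.
  The penult (syllable 8, ga) is light, so stress falls on the antepenult (syllable 7, so).
  → primary stress on syllable 7.

yes: 5→7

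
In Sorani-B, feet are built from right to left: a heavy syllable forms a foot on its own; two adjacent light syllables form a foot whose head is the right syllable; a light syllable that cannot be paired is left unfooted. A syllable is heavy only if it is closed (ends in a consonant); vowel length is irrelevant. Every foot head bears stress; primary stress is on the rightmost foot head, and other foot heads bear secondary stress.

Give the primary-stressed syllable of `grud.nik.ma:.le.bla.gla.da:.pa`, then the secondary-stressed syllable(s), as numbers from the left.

primary 8, secondary 1, 2, 4, 6

Weights: 1 grud H, 2 nik H, 3 ma: L, 4 le L, 5 bla L, 6 gla L, 7 da: L, 8 pa L.
Parse right to left (heavy = foot alone; LL = one foot; stranded L unfooted): (ˈgrud) (ˈnik) (ma:.ˈle) (bla.ˈgla) (da:.ˈpa).
Foot heads: 1, 2, 4, 6, 8.
Primary stress on the rightmost head = syllable 8.
Secondary stress on 1, 2, 4, 6: ˌgrud.ˌnik.ma:.ˌle.bla.ˌgla.da:.ˈpa.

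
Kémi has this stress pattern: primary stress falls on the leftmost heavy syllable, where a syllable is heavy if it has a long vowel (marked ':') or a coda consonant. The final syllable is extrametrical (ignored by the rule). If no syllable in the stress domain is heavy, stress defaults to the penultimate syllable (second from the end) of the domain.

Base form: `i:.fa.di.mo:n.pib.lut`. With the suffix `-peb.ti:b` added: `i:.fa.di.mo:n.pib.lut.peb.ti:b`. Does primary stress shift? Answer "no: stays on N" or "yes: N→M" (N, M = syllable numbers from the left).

no: stays on 1

Base `i:.fa.di.mo:n.pib.lut` (6 syllables):
  The final syllable (6, lut) is extrametrical; the stress domain is syllables 1–5.
  Weights: 1 i: H, 2 fa L, 3 di L, 4 mo:n H, 5 pib H.
  Heavy syllables in the domain: 1, 4, 5. The leftmost is syllable 1 (i:).
  → primary stress on syllable 1.
Suffixed `i:.fa.di.mo:n.pib.lut.peb.ti:b` (8 syllables):
  The final syllable (8, ti:b) is extrametrical; the stress domain is syllables 1–7.
  Weights: 1 i: H, 2 fa L, 3 di L, 4 mo:n H, 5 pib H, 6 lut H, 7 peb H.
  Heavy syllables in the domain: 1, 4, 5, 6, 7. The leftmost is syllable 1 (i:).
  → primary stress on syllable 1.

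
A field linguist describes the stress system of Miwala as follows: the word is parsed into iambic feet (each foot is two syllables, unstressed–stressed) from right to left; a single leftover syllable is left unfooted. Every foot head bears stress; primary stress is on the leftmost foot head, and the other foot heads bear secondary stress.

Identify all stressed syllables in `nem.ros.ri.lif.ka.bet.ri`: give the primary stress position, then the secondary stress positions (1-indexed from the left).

Parse right to left into iambic (σˈσ) feet: nem (ros.ˈri) (lif.ˈka) (bet.ˈri). Syllable 1 is left unfooted.
Foot heads (stressed positions): 3, 5, 7.
End Rule Leftmost: primary stress on the leftmost head = syllable 3.
Secondary stress on 5, 7: nem.ros.ˈri.lif.ˌka.bet.ˌri.

primary 3, secondary 5, 7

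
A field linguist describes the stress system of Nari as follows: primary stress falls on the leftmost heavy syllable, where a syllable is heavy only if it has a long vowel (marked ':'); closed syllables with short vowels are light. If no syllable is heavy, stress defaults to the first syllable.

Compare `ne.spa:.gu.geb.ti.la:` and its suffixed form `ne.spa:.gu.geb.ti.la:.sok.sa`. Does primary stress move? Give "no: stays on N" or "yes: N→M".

Base `ne.spa:.gu.geb.ti.la:` (6 syllables):
  Weights: 1 ne L, 2 spa: H, 3 gu L, 4 geb L, 5 ti L, 6 la: H.
  Heavy syllables in the domain: 2, 6. The leftmost is syllable 2 (spa:).
  → primary stress on syllable 2.
Suffixed `ne.spa:.gu.geb.ti.la:.sok.sa` (8 syllables):
  Weights: 1 ne L, 2 spa: H, 3 gu L, 4 geb L, 5 ti L, 6 la: H, 7 sok L, 8 sa L.
  Heavy syllables in the domain: 2, 6. The leftmost is syllable 2 (spa:).
  → primary stress on syllable 2.

no: stays on 2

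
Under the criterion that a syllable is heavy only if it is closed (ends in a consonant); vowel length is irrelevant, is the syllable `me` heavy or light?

light

`me`: short vowel, open (no coda). Open (no coda) → light.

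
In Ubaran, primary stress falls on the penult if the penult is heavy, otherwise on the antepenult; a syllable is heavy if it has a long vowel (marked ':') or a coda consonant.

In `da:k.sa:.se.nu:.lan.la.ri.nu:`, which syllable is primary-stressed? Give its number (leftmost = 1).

6

Weights: 6 la L, 7 ri L, 8 nu: H.
The penult (syllable 7, ri) is light, so stress falls on the antepenult (syllable 6, la).
Primary stress: syllable 6 → da:k.sa:.se.nu:.lan.ˈla.ri.nu:.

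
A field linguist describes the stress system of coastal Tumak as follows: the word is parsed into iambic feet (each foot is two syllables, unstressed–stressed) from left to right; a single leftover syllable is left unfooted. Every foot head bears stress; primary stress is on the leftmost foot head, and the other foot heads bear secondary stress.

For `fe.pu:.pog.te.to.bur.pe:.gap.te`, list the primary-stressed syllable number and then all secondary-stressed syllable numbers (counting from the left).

primary 2, secondary 4, 6, 8

Parse left to right into iambic (σˈσ) feet: (fe.ˈpu:) (pog.ˈte) (to.ˈbur) (pe:.ˈgap) te. Syllable 9 is left unfooted.
Foot heads (stressed positions): 2, 4, 6, 8.
End Rule Leftmost: primary stress on the leftmost head = syllable 2.
Secondary stress on 4, 6, 8: fe.ˈpu:.pog.ˌte.to.ˌbur.pe:.ˌgap.te.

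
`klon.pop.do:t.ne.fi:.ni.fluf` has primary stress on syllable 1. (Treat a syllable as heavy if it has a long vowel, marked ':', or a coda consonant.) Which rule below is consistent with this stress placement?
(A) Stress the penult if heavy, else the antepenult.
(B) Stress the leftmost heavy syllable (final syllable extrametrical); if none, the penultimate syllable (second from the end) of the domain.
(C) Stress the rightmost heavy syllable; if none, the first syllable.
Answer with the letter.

B

Rule A → syllable 5 (observed: 1).
Rule B → syllable 1 ✓.
Rule C → syllable 7 (observed: 1).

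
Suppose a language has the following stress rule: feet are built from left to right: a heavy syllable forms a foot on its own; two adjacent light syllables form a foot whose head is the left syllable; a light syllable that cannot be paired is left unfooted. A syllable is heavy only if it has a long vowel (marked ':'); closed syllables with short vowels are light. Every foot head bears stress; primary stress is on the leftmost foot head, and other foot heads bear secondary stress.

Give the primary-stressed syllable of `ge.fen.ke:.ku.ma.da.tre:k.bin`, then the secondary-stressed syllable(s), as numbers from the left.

Weights: 1 ge L, 2 fen L, 3 ke: H, 4 ku L, 5 ma L, 6 da L, 7 tre:k H, 8 bin L.
Parse left to right (heavy = foot alone; LL = one foot; stranded L unfooted): (ˈge.fen) (ˈke:) (ˈku.ma) da (ˈtre:k) bin.
Foot heads: 1, 3, 4, 7.
Primary stress on the leftmost head = syllable 1.
Secondary stress on 3, 4, 7: ˈge.fen.ˌke:.ˌku.ma.da.ˌtre:k.bin.

primary 1, secondary 3, 4, 7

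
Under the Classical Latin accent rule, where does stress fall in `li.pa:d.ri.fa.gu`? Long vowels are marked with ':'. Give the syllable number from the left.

Classical Latin: stress the penult if heavy (long vowel or closed), else the antepenult.
Weights: 3 ri L, 4 fa L, 5 gu L.
The penult (syllable 4, fa) is light, so stress falls on the antepenult (syllable 3, ri).
Stress on syllable 3: li.pa:d.ˈri.fa.gu.

3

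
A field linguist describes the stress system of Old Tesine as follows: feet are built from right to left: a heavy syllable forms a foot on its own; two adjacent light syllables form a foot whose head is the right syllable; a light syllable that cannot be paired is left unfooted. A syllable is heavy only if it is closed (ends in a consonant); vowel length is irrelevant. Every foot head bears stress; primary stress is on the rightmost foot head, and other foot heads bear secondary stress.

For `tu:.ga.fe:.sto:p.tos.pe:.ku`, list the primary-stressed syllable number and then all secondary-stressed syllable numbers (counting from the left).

primary 7, secondary 3, 4, 5

Weights: 1 tu: L, 2 ga L, 3 fe: L, 4 sto:p H, 5 tos H, 6 pe: L, 7 ku L.
Parse right to left (heavy = foot alone; LL = one foot; stranded L unfooted): tu: (ga.ˈfe:) (ˈsto:p) (ˈtos) (pe:.ˈku).
Foot heads: 3, 4, 5, 7.
Primary stress on the rightmost head = syllable 7.
Secondary stress on 3, 4, 5: tu:.ga.ˌfe:.ˌsto:p.ˌtos.pe:.ˈku.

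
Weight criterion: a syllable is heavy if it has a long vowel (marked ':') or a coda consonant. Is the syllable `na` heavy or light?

light

`na`: short vowel, open (no coda). Short vowel, open → light.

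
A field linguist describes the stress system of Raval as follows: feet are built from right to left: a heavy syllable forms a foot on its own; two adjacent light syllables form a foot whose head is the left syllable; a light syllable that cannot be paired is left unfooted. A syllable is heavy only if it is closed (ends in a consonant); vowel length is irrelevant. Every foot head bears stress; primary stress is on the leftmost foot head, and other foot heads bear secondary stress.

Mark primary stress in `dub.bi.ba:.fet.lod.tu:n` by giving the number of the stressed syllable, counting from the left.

Weights: 1 dub H, 2 bi L, 3 ba: L, 4 fet H, 5 lod H, 6 tu:n H.
Parse right to left (heavy = foot alone; LL = one foot; stranded L unfooted): (ˈdub) (ˈbi.ba:) (ˈfet) (ˈlod) (ˈtu:n).
Foot heads: 1, 2, 4, 5, 6.
Primary stress on the leftmost head = syllable 1.
Primary stress: syllable 1 → ˈdub.bi.ba:.fet.lod.tu:n.

1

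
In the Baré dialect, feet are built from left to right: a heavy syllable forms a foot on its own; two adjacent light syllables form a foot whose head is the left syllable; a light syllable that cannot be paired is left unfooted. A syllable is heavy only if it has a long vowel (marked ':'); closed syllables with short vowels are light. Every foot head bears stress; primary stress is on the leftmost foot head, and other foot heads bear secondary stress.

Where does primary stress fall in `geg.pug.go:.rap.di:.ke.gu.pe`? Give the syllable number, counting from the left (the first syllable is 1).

Weights: 1 geg L, 2 pug L, 3 go: H, 4 rap L, 5 di: H, 6 ke L, 7 gu L, 8 pe L.
Parse left to right (heavy = foot alone; LL = one foot; stranded L unfooted): (ˈgeg.pug) (ˈgo:) rap (ˈdi:) (ˈke.gu) pe.
Foot heads: 1, 3, 5, 6.
Primary stress on the leftmost head = syllable 1.
Primary stress: syllable 1 → ˈgeg.pug.go:.rap.di:.ke.gu.pe.

1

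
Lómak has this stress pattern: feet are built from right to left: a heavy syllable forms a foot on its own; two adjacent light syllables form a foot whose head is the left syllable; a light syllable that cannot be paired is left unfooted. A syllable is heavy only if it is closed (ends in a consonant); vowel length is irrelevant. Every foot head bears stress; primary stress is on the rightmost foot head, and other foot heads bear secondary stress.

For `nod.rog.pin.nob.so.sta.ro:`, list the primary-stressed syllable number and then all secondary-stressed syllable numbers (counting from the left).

primary 6, secondary 1, 2, 3, 4

Weights: 1 nod H, 2 rog H, 3 pin H, 4 nob H, 5 so L, 6 sta L, 7 ro: L.
Parse right to left (heavy = foot alone; LL = one foot; stranded L unfooted): (ˈnod) (ˈrog) (ˈpin) (ˈnob) so (ˈsta.ro:).
Foot heads: 1, 2, 3, 4, 6.
Primary stress on the rightmost head = syllable 6.
Secondary stress on 1, 2, 3, 4: ˌnod.ˌrog.ˌpin.ˌnob.so.ˈsta.ro:.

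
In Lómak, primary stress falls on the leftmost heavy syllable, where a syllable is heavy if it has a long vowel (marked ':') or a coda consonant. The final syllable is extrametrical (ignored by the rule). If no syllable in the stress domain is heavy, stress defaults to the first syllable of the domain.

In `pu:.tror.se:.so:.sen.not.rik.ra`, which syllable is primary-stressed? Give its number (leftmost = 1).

The final syllable (8, ra) is extrametrical; the stress domain is syllables 1–7.
Weights: 1 pu: H, 2 tror H, 3 se: H, 4 so: H, 5 sen H, 6 not H, 7 rik H.
Heavy syllables in the domain: 1, 2, 3, 4, 5, 6, 7. The leftmost is syllable 1 (pu:).
Primary stress: syllable 1 → ˈpu:.tror.se:.so:.sen.not.rik.ra.

1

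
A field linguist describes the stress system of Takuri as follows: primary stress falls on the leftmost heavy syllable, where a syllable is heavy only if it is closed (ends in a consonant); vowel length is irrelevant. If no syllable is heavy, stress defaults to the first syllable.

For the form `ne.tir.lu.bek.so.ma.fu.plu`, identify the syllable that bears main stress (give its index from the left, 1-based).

2

Weights: 1 ne L, 2 tir H, 3 lu L, 4 bek H, 5 so L, 6 ma L, 7 fu L, 8 plu L.
Heavy syllables in the domain: 2, 4. The leftmost is syllable 2 (tir).
Primary stress: syllable 2 → ne.ˈtir.lu.bek.so.ma.fu.plu.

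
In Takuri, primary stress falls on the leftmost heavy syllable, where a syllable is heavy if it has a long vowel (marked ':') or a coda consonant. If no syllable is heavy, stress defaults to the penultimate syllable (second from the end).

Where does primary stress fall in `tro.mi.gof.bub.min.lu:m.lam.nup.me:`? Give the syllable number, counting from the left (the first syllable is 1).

3

Weights: 1 tro L, 2 mi L, 3 gof H, 4 bub H, 5 min H, 6 lu:m H, 7 lam H, 8 nup H, 9 me: H.
Heavy syllables in the domain: 3, 4, 5, 6, 7, 8, 9. The leftmost is syllable 3 (gof).
Primary stress: syllable 3 → tro.mi.ˈgof.bub.min.lu:m.lam.nup.me:.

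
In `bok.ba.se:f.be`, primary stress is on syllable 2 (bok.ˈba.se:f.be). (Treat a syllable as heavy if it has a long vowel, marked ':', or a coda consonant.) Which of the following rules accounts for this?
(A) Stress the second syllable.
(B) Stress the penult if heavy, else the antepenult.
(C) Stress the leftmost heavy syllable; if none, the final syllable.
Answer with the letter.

A

Rule A → syllable 2 ✓.
Rule B → syllable 3 (observed: 2).
Rule C → syllable 1 (observed: 2).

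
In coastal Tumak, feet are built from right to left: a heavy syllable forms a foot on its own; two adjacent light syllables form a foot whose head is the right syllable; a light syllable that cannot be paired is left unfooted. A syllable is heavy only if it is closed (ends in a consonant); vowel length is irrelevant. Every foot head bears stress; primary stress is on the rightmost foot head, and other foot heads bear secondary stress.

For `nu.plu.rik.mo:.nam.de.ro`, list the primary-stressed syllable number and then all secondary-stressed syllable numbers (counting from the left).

primary 7, secondary 2, 3, 5

Weights: 1 nu L, 2 plu L, 3 rik H, 4 mo: L, 5 nam H, 6 de L, 7 ro L.
Parse right to left (heavy = foot alone; LL = one foot; stranded L unfooted): (nu.ˈplu) (ˈrik) mo: (ˈnam) (de.ˈro).
Foot heads: 2, 3, 5, 7.
Primary stress on the rightmost head = syllable 7.
Secondary stress on 2, 3, 5: nu.ˌplu.ˌrik.mo:.ˌnam.de.ˈro.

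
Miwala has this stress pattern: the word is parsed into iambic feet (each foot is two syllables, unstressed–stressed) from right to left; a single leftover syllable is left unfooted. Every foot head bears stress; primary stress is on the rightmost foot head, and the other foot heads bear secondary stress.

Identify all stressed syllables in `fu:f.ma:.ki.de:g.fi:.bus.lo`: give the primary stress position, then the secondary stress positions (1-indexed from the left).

primary 7, secondary 3, 5

Parse right to left into iambic (σˈσ) feet: fu:f (ma:.ˈki) (de:g.ˈfi:) (bus.ˈlo). Syllable 1 is left unfooted.
Foot heads (stressed positions): 3, 5, 7.
End Rule Rightmost: primary stress on the rightmost head = syllable 7.
Secondary stress on 3, 5: fu:f.ma:.ˌki.de:g.ˌfi:.bus.ˈlo.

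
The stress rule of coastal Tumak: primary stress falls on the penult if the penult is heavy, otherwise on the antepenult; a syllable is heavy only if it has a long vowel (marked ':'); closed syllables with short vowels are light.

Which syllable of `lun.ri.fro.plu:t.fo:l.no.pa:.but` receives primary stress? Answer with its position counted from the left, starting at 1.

Weights: 6 no L, 7 pa: H, 8 but L.
The penult (syllable 7, pa:) is heavy, so it takes stress.
Primary stress: syllable 7 → lun.ri.fro.plu:t.fo:l.no.ˈpa:.but.

7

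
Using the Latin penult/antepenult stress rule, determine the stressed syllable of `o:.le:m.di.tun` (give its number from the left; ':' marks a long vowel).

Classical Latin: stress the penult if heavy (long vowel or closed), else the antepenult.
Weights: 2 le:m H, 3 di L, 4 tun H.
The penult (syllable 3, di) is light, so stress falls on the antepenult (syllable 2, le:m).
Stress on syllable 2: o:.ˈle:m.di.tun.

2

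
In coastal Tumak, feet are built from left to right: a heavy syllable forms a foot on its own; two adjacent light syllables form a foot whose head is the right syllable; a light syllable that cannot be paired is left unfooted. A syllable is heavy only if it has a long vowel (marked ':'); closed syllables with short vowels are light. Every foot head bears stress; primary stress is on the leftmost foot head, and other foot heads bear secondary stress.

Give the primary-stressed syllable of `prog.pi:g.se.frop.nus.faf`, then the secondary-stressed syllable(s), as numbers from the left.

primary 2, secondary 4, 6

Weights: 1 prog L, 2 pi:g H, 3 se L, 4 frop L, 5 nus L, 6 faf L.
Parse left to right (heavy = foot alone; LL = one foot; stranded L unfooted): prog (ˈpi:g) (se.ˈfrop) (nus.ˈfaf).
Foot heads: 2, 4, 6.
Primary stress on the leftmost head = syllable 2.
Secondary stress on 4, 6: prog.ˈpi:g.se.ˌfrop.nus.ˌfaf.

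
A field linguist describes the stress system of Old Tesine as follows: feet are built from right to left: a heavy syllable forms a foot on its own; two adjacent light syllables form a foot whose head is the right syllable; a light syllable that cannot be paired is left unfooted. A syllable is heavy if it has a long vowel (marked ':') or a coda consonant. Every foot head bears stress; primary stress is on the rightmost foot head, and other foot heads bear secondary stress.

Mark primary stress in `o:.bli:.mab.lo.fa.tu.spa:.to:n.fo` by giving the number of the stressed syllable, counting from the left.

Weights: 1 o: H, 2 bli: H, 3 mab H, 4 lo L, 5 fa L, 6 tu L, 7 spa: H, 8 to:n H, 9 fo L.
Parse right to left (heavy = foot alone; LL = one foot; stranded L unfooted): (ˈo:) (ˈbli:) (ˈmab) lo (fa.ˈtu) (ˈspa:) (ˈto:n) fo.
Foot heads: 1, 2, 3, 6, 7, 8.
Primary stress on the rightmost head = syllable 8.
Primary stress: syllable 8 → o:.bli:.mab.lo.fa.tu.spa:.ˈto:n.fo.

8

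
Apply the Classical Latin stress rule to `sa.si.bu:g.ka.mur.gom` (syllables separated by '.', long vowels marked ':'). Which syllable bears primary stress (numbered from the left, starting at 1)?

Classical Latin: stress the penult if heavy (long vowel or closed), else the antepenult.
Weights: 4 ka L, 5 mur H, 6 gom H.
The penult (syllable 5, mur) is heavy, so it takes stress.
Stress on syllable 5: sa.si.bu:g.ka.ˈmur.gom.

5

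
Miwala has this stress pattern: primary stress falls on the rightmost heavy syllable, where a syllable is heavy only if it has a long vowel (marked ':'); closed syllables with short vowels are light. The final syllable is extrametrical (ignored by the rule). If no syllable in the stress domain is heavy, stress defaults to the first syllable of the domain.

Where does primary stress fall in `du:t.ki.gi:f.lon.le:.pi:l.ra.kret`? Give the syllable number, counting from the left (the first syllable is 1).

The final syllable (8, kret) is extrametrical; the stress domain is syllables 1–7.
Weights: 1 du:t H, 2 ki L, 3 gi:f H, 4 lon L, 5 le: H, 6 pi:l H, 7 ra L.
Heavy syllables in the domain: 1, 3, 5, 6. The rightmost is syllable 6 (pi:l).
Primary stress: syllable 6 → du:t.ki.gi:f.lon.le:.ˈpi:l.ra.kret.

6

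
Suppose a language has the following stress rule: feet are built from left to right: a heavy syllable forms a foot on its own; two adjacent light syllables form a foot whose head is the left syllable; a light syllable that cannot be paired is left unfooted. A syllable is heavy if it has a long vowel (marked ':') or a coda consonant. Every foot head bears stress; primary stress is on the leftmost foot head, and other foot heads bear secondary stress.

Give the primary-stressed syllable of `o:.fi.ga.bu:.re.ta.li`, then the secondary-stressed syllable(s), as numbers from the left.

Weights: 1 o: H, 2 fi L, 3 ga L, 4 bu: H, 5 re L, 6 ta L, 7 li L.
Parse left to right (heavy = foot alone; LL = one foot; stranded L unfooted): (ˈo:) (ˈfi.ga) (ˈbu:) (ˈre.ta) li.
Foot heads: 1, 2, 4, 5.
Primary stress on the leftmost head = syllable 1.
Secondary stress on 2, 4, 5: ˈo:.ˌfi.ga.ˌbu:.ˌre.ta.li.

primary 1, secondary 2, 4, 5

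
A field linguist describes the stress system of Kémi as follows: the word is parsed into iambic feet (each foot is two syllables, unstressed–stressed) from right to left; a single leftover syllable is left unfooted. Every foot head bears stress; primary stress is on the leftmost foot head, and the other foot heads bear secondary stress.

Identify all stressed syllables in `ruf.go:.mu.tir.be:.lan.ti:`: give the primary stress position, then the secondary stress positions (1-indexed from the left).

Parse right to left into iambic (σˈσ) feet: ruf (go:.ˈmu) (tir.ˈbe:) (lan.ˈti:). Syllable 1 is left unfooted.
Foot heads (stressed positions): 3, 5, 7.
End Rule Leftmost: primary stress on the leftmost head = syllable 3.
Secondary stress on 5, 7: ruf.go:.ˈmu.tir.ˌbe:.lan.ˌti:.

primary 3, secondary 5, 7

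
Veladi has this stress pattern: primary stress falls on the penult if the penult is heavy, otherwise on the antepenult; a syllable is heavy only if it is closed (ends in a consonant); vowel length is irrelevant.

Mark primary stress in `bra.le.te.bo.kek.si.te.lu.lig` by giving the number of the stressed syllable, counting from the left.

7

Weights: 7 te L, 8 lu L, 9 lig H.
The penult (syllable 8, lu) is light, so stress falls on the antepenult (syllable 7, te).
Primary stress: syllable 7 → bra.le.te.bo.kek.si.ˈte.lu.lig.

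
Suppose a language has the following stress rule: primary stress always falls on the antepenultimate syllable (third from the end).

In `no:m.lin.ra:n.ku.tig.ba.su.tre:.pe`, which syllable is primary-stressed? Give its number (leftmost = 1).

7

The word has 9 syllables; the antepenultimate syllable (third from the end) is syllable 7 (su).
Primary stress: syllable 7 → no:m.lin.ra:n.ku.tig.ba.ˈsu.tre:.pe.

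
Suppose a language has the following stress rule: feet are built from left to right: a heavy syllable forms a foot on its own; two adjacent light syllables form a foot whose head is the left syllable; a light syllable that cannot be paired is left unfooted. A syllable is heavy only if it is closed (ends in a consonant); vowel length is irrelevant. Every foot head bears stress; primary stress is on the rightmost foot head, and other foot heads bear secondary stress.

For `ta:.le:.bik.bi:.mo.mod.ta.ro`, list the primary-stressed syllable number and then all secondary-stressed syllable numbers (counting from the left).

primary 7, secondary 1, 3, 4, 6

Weights: 1 ta: L, 2 le: L, 3 bik H, 4 bi: L, 5 mo L, 6 mod H, 7 ta L, 8 ro L.
Parse left to right (heavy = foot alone; LL = one foot; stranded L unfooted): (ˈta:.le:) (ˈbik) (ˈbi:.mo) (ˈmod) (ˈta.ro).
Foot heads: 1, 3, 4, 6, 7.
Primary stress on the rightmost head = syllable 7.
Secondary stress on 1, 3, 4, 6: ˌta:.le:.ˌbik.ˌbi:.mo.ˌmod.ˈta.ro.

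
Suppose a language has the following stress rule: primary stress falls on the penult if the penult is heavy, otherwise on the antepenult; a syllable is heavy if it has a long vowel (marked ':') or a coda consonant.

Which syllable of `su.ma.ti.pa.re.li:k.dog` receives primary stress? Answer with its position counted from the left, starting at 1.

6

Weights: 5 re L, 6 li:k H, 7 dog H.
The penult (syllable 6, li:k) is heavy, so it takes stress.
Primary stress: syllable 6 → su.ma.ti.pa.re.ˈli:k.dog.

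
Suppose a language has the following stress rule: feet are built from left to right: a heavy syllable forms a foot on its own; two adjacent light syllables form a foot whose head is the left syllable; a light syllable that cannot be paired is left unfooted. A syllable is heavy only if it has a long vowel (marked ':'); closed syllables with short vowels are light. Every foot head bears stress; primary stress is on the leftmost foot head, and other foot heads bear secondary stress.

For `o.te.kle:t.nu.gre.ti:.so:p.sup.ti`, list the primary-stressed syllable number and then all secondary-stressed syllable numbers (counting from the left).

primary 1, secondary 3, 4, 6, 7, 8

Weights: 1 o L, 2 te L, 3 kle:t H, 4 nu L, 5 gre L, 6 ti: H, 7 so:p H, 8 sup L, 9 ti L.
Parse left to right (heavy = foot alone; LL = one foot; stranded L unfooted): (ˈo.te) (ˈkle:t) (ˈnu.gre) (ˈti:) (ˈso:p) (ˈsup.ti).
Foot heads: 1, 3, 4, 6, 7, 8.
Primary stress on the leftmost head = syllable 1.
Secondary stress on 3, 4, 6, 7, 8: ˈo.te.ˌkle:t.ˌnu.gre.ˌti:.ˌso:p.ˌsup.ti.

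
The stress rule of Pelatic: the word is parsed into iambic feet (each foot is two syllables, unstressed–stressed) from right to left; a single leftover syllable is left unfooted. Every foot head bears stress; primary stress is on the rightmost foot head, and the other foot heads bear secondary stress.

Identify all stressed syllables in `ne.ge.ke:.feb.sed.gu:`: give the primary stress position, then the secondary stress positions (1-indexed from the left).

primary 6, secondary 2, 4

Parse right to left into iambic (σˈσ) feet: (ne.ˈge) (ke:.ˈfeb) (sed.ˈgu:).
Foot heads (stressed positions): 2, 4, 6.
End Rule Rightmost: primary stress on the rightmost head = syllable 6.
Secondary stress on 2, 4: ne.ˌge.ke:.ˌfeb.sed.ˈgu:.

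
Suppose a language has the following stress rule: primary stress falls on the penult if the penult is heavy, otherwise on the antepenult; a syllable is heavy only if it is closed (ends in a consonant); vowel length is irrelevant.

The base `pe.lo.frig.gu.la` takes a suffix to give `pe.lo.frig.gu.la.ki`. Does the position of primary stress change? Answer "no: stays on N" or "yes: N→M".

yes: 3→4

Base `pe.lo.frig.gu.la` (5 syllables):
  Weights: 3 frig H, 4 gu L, 5 la L.
  The penult (syllable 4, gu) is light, so stress falls on the antepenult (syllable 3, frig).
  → primary stress on syllable 3.
Suffixed `pe.lo.frig.gu.la.ki` (6 syllables):
  Weights: 4 gu L, 5 la L, 6 ki L.
  The penult (syllable 5, la) is light, so stress falls on the antepenult (syllable 4, gu).
  → primary stress on syllable 4.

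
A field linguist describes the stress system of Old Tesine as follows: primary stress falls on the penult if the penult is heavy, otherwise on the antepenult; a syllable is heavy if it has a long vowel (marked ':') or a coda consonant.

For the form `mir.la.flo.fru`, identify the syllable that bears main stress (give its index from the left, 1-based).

Weights: 2 la L, 3 flo L, 4 fru L.
The penult (syllable 3, flo) is light, so stress falls on the antepenult (syllable 2, la).
Primary stress: syllable 2 → mir.ˈla.flo.fru.

2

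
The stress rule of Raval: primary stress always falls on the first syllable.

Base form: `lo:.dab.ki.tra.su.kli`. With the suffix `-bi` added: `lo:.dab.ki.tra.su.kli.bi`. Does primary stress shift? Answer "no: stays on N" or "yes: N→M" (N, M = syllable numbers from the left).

no: stays on 1

Base `lo:.dab.ki.tra.su.kli` (6 syllables):
  The word has 6 syllables; the first syllable is syllable 1 (lo:).
  → primary stress on syllable 1.
Suffixed `lo:.dab.ki.tra.su.kli.bi` (7 syllables):
  The word has 7 syllables; the first syllable is syllable 1 (lo:).
  → primary stress on syllable 1.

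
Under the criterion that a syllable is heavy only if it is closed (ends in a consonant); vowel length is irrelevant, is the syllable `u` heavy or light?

light

`u`: short vowel, open (no coda). Open (no coda) → light.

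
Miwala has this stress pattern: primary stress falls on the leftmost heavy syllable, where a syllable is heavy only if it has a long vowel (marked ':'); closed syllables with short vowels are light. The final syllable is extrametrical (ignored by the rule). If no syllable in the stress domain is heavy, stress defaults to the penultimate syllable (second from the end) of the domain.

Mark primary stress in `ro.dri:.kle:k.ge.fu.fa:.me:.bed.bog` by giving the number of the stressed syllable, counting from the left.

The final syllable (9, bog) is extrametrical; the stress domain is syllables 1–8.
Weights: 1 ro L, 2 dri: H, 3 kle:k H, 4 ge L, 5 fu L, 6 fa: H, 7 me: H, 8 bed L.
Heavy syllables in the domain: 2, 3, 6, 7. The leftmost is syllable 2 (dri:).
Primary stress: syllable 2 → ro.ˈdri:.kle:k.ge.fu.fa:.me:.bed.bog.

2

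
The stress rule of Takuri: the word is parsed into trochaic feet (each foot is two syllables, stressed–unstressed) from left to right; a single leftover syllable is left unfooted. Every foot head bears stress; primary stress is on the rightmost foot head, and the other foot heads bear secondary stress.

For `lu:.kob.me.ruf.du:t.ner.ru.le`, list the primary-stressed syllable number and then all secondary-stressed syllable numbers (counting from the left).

Parse left to right into trochaic (ˈσσ) feet: (ˈlu:.kob) (ˈme.ruf) (ˈdu:t.ner) (ˈru.le).
Foot heads (stressed positions): 1, 3, 5, 7.
End Rule Rightmost: primary stress on the rightmost head = syllable 7.
Secondary stress on 1, 3, 5: ˌlu:.kob.ˌme.ruf.ˌdu:t.ner.ˈru.le.

primary 7, secondary 1, 3, 5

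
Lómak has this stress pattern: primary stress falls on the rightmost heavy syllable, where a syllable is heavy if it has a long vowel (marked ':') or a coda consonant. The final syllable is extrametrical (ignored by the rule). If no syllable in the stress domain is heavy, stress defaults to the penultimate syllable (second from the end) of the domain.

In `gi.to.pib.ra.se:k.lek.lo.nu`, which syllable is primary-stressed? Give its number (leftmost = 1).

The final syllable (8, nu) is extrametrical; the stress domain is syllables 1–7.
Weights: 1 gi L, 2 to L, 3 pib H, 4 ra L, 5 se:k H, 6 lek H, 7 lo L.
Heavy syllables in the domain: 3, 5, 6. The rightmost is syllable 6 (lek).
Primary stress: syllable 6 → gi.to.pib.ra.se:k.ˈlek.lo.nu.

6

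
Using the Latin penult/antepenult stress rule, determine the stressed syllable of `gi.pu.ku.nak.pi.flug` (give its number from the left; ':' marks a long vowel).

Classical Latin: stress the penult if heavy (long vowel or closed), else the antepenult.
Weights: 4 nak H, 5 pi L, 6 flug H.
The penult (syllable 5, pi) is light, so stress falls on the antepenult (syllable 4, nak).
Stress on syllable 4: gi.pu.ku.ˈnak.pi.flug.

4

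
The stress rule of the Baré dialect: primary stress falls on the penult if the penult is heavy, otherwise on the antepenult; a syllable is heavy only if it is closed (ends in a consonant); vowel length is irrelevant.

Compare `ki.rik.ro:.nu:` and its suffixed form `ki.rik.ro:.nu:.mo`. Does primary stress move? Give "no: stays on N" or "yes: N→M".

yes: 2→3

Base `ki.rik.ro:.nu:` (4 syllables):
  Weights: 2 rik H, 3 ro: L, 4 nu: L.
  The penult (syllable 3, ro:) is light, so stress falls on the antepenult (syllable 2, rik).
  → primary stress on syllable 2.
Suffixed `ki.rik.ro:.nu:.mo` (5 syllables):
  Weights: 3 ro: L, 4 nu: L, 5 mo L.
  The penult (syllable 4, nu:) is light, so stress falls on the antepenult (syllable 3, ro:).
  → primary stress on syllable 3.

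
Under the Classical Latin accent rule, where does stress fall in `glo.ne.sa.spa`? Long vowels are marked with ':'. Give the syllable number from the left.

Classical Latin: stress the penult if heavy (long vowel or closed), else the antepenult.
Weights: 2 ne L, 3 sa L, 4 spa L.
The penult (syllable 3, sa) is light, so stress falls on the antepenult (syllable 2, ne).
Stress on syllable 2: glo.ˈne.sa.spa.

2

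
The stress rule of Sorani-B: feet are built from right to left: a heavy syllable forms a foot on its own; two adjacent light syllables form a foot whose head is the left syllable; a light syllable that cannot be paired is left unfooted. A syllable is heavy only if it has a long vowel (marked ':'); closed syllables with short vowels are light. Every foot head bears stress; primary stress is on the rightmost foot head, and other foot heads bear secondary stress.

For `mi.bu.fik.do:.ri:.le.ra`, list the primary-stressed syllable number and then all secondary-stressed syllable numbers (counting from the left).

Weights: 1 mi L, 2 bu L, 3 fik L, 4 do: H, 5 ri: H, 6 le L, 7 ra L.
Parse right to left (heavy = foot alone; LL = one foot; stranded L unfooted): mi (ˈbu.fik) (ˈdo:) (ˈri:) (ˈle.ra).
Foot heads: 2, 4, 5, 6.
Primary stress on the rightmost head = syllable 6.
Secondary stress on 2, 4, 5: mi.ˌbu.fik.ˌdo:.ˌri:.ˈle.ra.

primary 6, secondary 2, 4, 5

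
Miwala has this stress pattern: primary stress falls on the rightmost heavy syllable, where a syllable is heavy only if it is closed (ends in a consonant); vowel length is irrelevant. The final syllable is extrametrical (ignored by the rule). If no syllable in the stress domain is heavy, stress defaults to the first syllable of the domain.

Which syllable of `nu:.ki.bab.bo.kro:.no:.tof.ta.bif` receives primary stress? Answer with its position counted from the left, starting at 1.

7

The final syllable (9, bif) is extrametrical; the stress domain is syllables 1–8.
Weights: 1 nu: L, 2 ki L, 3 bab H, 4 bo L, 5 kro: L, 6 no: L, 7 tof H, 8 ta L.
Heavy syllables in the domain: 3, 7. The rightmost is syllable 7 (tof).
Primary stress: syllable 7 → nu:.ki.bab.bo.kro:.no:.ˈtof.ta.bif.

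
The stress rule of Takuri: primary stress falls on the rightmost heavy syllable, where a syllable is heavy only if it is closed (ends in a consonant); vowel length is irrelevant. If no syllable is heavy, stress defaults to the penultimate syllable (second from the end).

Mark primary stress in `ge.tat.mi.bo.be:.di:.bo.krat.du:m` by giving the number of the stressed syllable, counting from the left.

9

Weights: 1 ge L, 2 tat H, 3 mi L, 4 bo L, 5 be: L, 6 di: L, 7 bo L, 8 krat H, 9 du:m H.
Heavy syllables in the domain: 2, 8, 9. The rightmost is syllable 9 (du:m).
Primary stress: syllable 9 → ge.tat.mi.bo.be:.di:.bo.krat.ˈdu:m.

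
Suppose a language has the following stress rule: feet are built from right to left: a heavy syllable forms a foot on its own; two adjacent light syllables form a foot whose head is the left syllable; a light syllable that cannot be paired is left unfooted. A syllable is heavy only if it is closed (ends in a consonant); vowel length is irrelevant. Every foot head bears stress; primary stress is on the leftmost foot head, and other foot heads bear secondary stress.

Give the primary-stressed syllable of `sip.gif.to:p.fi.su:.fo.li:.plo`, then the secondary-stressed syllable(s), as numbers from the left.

primary 1, secondary 2, 3, 5, 7

Weights: 1 sip H, 2 gif H, 3 to:p H, 4 fi L, 5 su: L, 6 fo L, 7 li: L, 8 plo L.
Parse right to left (heavy = foot alone; LL = one foot; stranded L unfooted): (ˈsip) (ˈgif) (ˈto:p) fi (ˈsu:.fo) (ˈli:.plo).
Foot heads: 1, 2, 3, 5, 7.
Primary stress on the leftmost head = syllable 1.
Secondary stress on 2, 3, 5, 7: ˈsip.ˌgif.ˌto:p.fi.ˌsu:.fo.ˌli:.plo.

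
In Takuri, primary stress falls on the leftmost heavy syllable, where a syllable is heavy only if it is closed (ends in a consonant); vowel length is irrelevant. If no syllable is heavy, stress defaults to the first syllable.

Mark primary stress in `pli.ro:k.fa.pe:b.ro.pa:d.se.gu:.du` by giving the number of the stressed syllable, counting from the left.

2

Weights: 1 pli L, 2 ro:k H, 3 fa L, 4 pe:b H, 5 ro L, 6 pa:d H, 7 se L, 8 gu: L, 9 du L.
Heavy syllables in the domain: 2, 4, 6. The leftmost is syllable 2 (ro:k).
Primary stress: syllable 2 → pli.ˈro:k.fa.pe:b.ro.pa:d.se.gu:.du.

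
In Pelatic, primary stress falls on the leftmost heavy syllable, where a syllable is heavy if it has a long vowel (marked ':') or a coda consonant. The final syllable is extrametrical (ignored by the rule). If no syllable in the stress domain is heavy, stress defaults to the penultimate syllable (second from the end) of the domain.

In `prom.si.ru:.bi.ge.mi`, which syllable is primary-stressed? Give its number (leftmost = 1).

The final syllable (6, mi) is extrametrical; the stress domain is syllables 1–5.
Weights: 1 prom H, 2 si L, 3 ru: H, 4 bi L, 5 ge L.
Heavy syllables in the domain: 1, 3. The leftmost is syllable 1 (prom).
Primary stress: syllable 1 → ˈprom.si.ru:.bi.ge.mi.

1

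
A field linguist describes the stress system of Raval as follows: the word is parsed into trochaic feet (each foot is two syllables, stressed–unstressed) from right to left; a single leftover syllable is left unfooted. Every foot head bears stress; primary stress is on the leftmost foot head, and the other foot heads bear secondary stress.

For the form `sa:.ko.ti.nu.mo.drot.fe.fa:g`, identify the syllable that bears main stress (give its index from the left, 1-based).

Parse right to left into trochaic (ˈσσ) feet: (ˈsa:.ko) (ˈti.nu) (ˈmo.drot) (ˈfe.fa:g).
Foot heads (stressed positions): 1, 3, 5, 7.
End Rule Leftmost: primary stress on the leftmost head = syllable 1.
Primary stress: syllable 1 → ˈsa:.ko.ti.nu.mo.drot.fe.fa:g.

1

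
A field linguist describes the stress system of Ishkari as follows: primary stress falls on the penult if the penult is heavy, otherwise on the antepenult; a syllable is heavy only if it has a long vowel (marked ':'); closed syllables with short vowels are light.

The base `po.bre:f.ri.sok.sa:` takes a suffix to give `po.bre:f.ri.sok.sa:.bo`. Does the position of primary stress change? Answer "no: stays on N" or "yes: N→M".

Base `po.bre:f.ri.sok.sa:` (5 syllables):
  Weights: 3 ri L, 4 sok L, 5 sa: H.
  The penult (syllable 4, sok) is light, so stress falls on the antepenult (syllable 3, ri).
  → primary stress on syllable 3.
Suffixed `po.bre:f.ri.sok.sa:.bo` (6 syllables):
  Weights: 4 sok L, 5 sa: H, 6 bo L.
  The penult (syllable 5, sa:) is heavy, so it takes stress.
  → primary stress on syllable 5.

yes: 3→5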